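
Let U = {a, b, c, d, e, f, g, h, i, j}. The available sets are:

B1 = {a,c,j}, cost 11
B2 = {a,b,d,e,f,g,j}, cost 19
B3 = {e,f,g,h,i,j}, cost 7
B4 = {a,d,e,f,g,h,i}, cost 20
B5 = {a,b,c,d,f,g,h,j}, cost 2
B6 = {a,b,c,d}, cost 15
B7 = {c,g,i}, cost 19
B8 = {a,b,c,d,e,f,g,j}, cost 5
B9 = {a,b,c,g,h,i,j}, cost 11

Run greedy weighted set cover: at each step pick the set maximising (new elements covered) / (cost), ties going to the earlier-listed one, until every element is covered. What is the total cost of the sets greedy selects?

9

Pick 1: B5 adds 8 new (a, b, c, d, f, g, h, j) at cost 2 (ratio 8/2).
Pick 2: B3 adds 2 new (e, i) at cost 7 (ratio 2/7).
Greedy total cost: 2 + 7 = 9.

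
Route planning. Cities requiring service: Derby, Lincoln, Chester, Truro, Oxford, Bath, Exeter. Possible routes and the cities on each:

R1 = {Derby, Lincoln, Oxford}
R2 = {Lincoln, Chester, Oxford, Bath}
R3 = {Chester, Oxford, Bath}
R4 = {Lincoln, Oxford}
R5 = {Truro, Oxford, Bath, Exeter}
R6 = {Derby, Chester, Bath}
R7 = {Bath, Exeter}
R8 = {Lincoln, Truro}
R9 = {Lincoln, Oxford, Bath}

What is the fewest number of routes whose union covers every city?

R1, R2, R5 together cover {Derby, Lincoln, Chester, Truro, Oxford, Bath, Exeter} — every city.
No 2 of the 9 routes cover everything (all 36 pairs fall short), so 3 is minimum.

3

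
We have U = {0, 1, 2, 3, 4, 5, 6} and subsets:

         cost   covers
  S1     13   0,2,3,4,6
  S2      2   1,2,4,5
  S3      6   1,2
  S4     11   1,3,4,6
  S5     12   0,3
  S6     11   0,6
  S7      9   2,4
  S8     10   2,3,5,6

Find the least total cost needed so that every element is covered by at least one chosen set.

15

S1, S2 cover every element at cost 13 + 2 = 15.
Any cover uses at least 2 sets; among all covering selections none totals below 15.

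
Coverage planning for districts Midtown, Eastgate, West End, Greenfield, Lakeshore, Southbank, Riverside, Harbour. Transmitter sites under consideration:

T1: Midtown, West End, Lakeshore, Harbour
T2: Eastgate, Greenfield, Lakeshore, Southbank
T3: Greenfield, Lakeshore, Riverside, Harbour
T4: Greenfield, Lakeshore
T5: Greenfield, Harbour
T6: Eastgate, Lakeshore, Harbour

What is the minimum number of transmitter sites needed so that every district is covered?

3

T1, T2, T3 together cover {Midtown, Eastgate, West End, Greenfield, Lakeshore, Southbank, Riverside, Harbour} — every district.
No 2 of the 6 transmitter sites cover everything (all 15 pairs fall short), so 3 is minimum.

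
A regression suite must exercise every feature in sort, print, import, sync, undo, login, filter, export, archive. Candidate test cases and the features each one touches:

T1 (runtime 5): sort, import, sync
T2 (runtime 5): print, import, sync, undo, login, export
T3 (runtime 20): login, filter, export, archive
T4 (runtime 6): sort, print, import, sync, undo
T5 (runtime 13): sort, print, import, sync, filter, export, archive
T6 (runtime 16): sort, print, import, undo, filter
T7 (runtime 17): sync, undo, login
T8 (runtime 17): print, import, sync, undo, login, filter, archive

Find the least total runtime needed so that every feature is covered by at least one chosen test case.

18

T2, T5 cover every feature at runtime 5 + 13 = 18.
Any cover uses at least 2 test cases; among all covering selections none totals below 18.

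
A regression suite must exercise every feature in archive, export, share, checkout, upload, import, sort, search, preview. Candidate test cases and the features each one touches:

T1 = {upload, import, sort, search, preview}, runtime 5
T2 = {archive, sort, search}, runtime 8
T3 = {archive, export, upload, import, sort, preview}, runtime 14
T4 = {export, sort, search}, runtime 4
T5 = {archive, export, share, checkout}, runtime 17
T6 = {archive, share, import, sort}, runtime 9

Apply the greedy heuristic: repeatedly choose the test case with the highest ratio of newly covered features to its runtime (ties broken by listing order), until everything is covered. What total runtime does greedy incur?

35

Pick 1: T1 adds 5 new (upload, import, sort, search, preview) at runtime 5 (ratio 5/5).
Pick 2: T4 adds 1 new (export) at runtime 4 (ratio 1/4).
Pick 3: T6 adds 2 new (archive, share) at runtime 9 (ratio 2/9).
Pick 4: T5 adds 1 new (checkout) at runtime 17 (ratio 1/17).
Greedy total runtime: 5 + 4 + 9 + 17 = 35. (The true optimum is 22, so greedy overshoots here.)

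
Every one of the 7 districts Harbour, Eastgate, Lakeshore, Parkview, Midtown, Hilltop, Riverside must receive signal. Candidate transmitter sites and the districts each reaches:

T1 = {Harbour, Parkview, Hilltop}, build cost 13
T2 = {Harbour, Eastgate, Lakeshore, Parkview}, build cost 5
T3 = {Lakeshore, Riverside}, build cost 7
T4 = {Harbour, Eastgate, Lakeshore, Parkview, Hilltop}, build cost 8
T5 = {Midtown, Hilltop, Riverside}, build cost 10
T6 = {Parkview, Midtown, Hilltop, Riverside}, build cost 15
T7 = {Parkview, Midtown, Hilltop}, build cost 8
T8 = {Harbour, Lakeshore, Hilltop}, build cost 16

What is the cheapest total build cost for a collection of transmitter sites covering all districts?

T2, T5 cover every district at build cost 5 + 10 = 15.
Any cover uses at least 2 transmitter sites; among all covering selections none totals below 15.

15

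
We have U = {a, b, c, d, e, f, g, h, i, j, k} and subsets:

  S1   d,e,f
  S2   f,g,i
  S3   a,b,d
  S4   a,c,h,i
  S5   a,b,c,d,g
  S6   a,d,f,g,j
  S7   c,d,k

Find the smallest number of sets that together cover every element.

5

S1, S3, S4, S6, S7 together cover {a, b, c, d, e, f, g, h, i, j, k} — every element.
No 4 of the 7 sets cover everything (all 35 size-4 selections fall short), so 5 is minimum.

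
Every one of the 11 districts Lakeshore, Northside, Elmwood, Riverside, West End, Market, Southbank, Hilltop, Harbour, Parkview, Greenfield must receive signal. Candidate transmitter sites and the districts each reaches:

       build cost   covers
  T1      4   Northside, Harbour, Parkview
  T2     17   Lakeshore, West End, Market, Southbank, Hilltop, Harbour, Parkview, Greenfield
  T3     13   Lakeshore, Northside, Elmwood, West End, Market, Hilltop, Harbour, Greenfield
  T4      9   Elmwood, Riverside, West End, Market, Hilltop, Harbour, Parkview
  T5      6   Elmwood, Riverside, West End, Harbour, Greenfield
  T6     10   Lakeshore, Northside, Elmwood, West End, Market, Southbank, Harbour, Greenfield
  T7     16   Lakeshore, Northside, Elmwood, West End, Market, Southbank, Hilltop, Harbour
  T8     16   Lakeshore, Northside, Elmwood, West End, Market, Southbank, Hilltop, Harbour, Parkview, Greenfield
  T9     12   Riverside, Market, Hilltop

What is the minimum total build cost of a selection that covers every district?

T4, T6 cover every district at build cost 9 + 10 = 19.
Any cover uses at least 2 transmitter sites; among all covering selections none totals below 19.

19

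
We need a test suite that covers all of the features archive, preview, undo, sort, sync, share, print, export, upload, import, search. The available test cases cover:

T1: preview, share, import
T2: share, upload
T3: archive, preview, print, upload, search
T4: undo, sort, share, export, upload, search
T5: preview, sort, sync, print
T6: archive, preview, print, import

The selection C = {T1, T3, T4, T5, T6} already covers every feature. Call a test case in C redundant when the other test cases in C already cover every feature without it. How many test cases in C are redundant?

3

Drop T1: the rest still cover every feature — redundant.
Drop T3: the rest still cover every feature — redundant.
Drop T4: undo, export uncovered — not redundant.
Drop T5: sync uncovered — not redundant.
Drop T6: the rest still cover every feature — redundant.
3 redundant: T1, T3, T6.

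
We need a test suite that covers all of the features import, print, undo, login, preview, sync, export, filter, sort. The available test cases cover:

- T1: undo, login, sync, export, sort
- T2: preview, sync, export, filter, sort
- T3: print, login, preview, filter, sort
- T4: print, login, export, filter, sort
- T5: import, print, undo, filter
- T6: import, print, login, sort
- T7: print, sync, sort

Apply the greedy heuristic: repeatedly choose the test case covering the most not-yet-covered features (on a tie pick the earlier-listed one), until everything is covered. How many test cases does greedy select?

Pick 1: T1 covers 5 new features (undo, login, sync, export, sort).
Pick 2: T3 covers 3 new features (print, preview, filter).
Pick 3: T5 covers 1 new features (import).
Greedy uses 3 test cases.

3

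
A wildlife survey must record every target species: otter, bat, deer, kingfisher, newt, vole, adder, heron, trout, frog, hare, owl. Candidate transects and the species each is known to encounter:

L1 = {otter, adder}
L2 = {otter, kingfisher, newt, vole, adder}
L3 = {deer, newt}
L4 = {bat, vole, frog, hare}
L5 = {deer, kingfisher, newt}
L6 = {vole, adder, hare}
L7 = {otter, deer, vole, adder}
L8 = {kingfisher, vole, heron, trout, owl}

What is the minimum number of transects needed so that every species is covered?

4

L1, L3, L4, L8 together cover {otter, bat, deer, kingfisher, newt, vole, adder, heron, trout, frog, hare, owl} — every species.
No 3 of the 8 transects cover everything (all 56 triples fall short), so 4 is minimum.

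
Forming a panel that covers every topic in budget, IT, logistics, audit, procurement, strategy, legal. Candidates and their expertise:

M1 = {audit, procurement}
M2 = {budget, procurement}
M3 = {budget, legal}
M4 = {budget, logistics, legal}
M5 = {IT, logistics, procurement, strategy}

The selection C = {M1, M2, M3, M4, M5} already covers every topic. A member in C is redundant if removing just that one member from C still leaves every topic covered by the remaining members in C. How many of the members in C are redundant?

Drop M1: audit uncovered — not redundant.
Drop M2: the rest still cover every topic — redundant.
Drop M3: the rest still cover every topic — redundant.
Drop M4: the rest still cover every topic — redundant.
Drop M5: IT, strategy uncovered — not redundant.
3 redundant: M2, M3, M4.

3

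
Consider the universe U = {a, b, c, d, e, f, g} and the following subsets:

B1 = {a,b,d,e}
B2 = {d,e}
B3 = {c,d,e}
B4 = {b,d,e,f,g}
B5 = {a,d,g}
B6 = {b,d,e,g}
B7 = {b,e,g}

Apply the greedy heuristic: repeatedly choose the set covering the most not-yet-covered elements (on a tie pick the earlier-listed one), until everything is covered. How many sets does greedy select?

Pick 1: B4 covers 5 new elements (b, d, e, f, g).
Pick 2: B1 covers 1 new elements (a).
Pick 3: B3 covers 1 new elements (c).
Greedy uses 3 sets.

3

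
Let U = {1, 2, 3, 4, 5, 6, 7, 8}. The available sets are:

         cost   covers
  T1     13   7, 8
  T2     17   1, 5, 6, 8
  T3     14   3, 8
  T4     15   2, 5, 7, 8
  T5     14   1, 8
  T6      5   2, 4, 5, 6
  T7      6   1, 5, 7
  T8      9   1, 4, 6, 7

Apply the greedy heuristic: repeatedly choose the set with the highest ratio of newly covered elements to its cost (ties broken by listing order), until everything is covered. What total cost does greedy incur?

25

Pick 1: T6 adds 4 new (2, 4, 5, 6) at cost 5 (ratio 4/5).
Pick 2: T7 adds 2 new (1, 7) at cost 6 (ratio 2/6).
Pick 3: T3 adds 2 new (3, 8) at cost 14 (ratio 2/14).
Greedy total cost: 5 + 6 + 14 = 25.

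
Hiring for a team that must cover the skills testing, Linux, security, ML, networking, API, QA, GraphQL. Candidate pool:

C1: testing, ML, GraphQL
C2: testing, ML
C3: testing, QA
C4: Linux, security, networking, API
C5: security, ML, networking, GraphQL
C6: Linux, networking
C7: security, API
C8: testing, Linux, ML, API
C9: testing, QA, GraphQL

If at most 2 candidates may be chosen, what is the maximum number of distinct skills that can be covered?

7

Choosing C1, C4 covers {testing, Linux, security, ML, networking, API, GraphQL} — 7 skills.
No choice of 2 candidates does better; here QA is left uncovered.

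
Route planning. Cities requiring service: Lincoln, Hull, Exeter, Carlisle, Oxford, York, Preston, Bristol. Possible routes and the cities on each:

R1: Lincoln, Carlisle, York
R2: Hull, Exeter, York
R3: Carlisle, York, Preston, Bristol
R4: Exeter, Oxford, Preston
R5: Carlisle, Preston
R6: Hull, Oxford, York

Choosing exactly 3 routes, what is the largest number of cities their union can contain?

7

Choosing R1, R2, R3 covers {Lincoln, Hull, Exeter, Carlisle, York, Preston, Bristol} — 7 cities.
No choice of 3 routes does better; here Oxford is left uncovered.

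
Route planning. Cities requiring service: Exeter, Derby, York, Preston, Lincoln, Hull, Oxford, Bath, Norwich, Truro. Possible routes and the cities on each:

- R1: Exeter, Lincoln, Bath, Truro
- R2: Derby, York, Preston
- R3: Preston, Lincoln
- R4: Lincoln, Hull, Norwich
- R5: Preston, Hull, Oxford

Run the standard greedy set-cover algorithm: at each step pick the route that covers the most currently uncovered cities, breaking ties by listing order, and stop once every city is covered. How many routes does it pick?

4

Pick 1: R1 covers 4 new cities (Exeter, Lincoln, Bath, Truro).
Pick 2: R2 covers 3 new cities (Derby, York, Preston).
Pick 3: R4 covers 2 new cities (Hull, Norwich).
Pick 4: R5 covers 1 new cities (Oxford).
Greedy uses 4 routes.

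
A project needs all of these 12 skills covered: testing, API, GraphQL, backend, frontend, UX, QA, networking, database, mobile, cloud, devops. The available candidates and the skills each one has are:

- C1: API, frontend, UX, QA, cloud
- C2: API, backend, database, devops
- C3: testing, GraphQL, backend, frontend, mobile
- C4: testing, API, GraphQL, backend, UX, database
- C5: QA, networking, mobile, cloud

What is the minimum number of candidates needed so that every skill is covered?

C1, C2, C3, C5 together cover {testing, API, GraphQL, backend, frontend, UX, QA, networking, database, mobile, cloud, devops} — every skill.
No 3 of the 5 candidates cover everything (all 10 triples fall short), so 4 is minimum.

4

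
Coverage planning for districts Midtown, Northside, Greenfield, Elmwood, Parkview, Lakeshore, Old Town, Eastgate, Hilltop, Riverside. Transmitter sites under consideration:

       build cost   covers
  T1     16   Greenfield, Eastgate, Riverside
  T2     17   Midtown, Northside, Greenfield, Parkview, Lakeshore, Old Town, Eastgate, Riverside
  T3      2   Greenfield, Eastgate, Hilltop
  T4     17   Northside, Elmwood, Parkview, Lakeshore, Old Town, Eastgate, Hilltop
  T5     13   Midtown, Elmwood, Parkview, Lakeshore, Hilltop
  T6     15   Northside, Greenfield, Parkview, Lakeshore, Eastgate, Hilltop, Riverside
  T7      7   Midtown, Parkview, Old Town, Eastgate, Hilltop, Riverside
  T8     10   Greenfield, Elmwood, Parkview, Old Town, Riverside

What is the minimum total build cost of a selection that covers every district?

T3, T4, T7 cover every district at build cost 2 + 17 + 7 = 26.
Any cover uses at least 2 transmitter sites; among all covering selections none totals below 26.

26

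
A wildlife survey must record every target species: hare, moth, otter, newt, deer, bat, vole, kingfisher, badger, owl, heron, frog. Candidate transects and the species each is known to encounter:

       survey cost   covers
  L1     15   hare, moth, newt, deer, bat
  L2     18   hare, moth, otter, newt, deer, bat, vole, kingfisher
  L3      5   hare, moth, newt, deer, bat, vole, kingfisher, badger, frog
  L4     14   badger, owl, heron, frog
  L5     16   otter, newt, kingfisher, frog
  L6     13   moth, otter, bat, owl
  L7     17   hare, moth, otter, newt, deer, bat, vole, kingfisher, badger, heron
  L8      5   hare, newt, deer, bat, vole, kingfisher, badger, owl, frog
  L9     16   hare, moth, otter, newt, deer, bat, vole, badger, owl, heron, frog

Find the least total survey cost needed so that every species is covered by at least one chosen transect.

L3, L9 cover every species at survey cost 5 + 16 = 21.
Any cover uses at least 2 transects; among all covering selections none totals below 21.

21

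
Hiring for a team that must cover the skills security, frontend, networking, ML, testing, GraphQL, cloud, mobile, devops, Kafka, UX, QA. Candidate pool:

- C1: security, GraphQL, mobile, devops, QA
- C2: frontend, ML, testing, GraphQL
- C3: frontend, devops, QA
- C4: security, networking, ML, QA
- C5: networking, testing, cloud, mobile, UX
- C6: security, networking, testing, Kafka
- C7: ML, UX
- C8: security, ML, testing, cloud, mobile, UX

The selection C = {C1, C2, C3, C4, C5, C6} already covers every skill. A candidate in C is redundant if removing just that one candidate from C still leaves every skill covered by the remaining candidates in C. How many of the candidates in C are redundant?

Drop C1: the rest still cover every skill — redundant.
Drop C2: the rest still cover every skill — redundant.
Drop C3: the rest still cover every skill — redundant.
Drop C4: the rest still cover every skill — redundant.
Drop C5: cloud, UX uncovered — not redundant.
Drop C6: Kafka uncovered — not redundant.
4 redundant: C1, C2, C3, C4.

4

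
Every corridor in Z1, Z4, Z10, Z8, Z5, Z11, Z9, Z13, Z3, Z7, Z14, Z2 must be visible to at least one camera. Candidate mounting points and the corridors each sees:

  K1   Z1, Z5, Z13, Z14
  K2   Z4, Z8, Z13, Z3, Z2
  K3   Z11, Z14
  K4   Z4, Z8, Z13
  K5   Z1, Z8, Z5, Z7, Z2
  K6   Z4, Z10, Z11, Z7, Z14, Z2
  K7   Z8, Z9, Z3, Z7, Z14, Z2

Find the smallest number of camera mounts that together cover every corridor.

3

K1, K6, K7 together cover {Z1, Z4, Z10, Z8, Z5, Z11, Z9, Z13, Z3, Z7, Z14, Z2} — every corridor.
No 2 of the 7 camera mounts cover everything (all 21 pairs fall short), so 3 is minimum.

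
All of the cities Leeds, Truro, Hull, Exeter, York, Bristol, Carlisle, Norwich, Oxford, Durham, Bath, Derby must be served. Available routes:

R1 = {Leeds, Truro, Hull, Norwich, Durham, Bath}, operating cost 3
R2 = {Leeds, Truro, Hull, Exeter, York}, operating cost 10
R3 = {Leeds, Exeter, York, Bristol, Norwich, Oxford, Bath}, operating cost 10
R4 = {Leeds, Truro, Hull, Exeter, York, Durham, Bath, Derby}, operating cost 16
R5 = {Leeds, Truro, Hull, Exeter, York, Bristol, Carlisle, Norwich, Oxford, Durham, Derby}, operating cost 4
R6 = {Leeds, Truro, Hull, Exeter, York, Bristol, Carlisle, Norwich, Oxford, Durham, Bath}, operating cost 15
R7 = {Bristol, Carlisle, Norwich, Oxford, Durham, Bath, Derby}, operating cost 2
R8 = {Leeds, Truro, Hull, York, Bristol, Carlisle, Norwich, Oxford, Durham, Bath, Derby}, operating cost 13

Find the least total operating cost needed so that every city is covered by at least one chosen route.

R5, R7 cover every city at operating cost 4 + 2 = 6.
Any cover uses at least 2 routes; among all covering selections none totals below 6.

6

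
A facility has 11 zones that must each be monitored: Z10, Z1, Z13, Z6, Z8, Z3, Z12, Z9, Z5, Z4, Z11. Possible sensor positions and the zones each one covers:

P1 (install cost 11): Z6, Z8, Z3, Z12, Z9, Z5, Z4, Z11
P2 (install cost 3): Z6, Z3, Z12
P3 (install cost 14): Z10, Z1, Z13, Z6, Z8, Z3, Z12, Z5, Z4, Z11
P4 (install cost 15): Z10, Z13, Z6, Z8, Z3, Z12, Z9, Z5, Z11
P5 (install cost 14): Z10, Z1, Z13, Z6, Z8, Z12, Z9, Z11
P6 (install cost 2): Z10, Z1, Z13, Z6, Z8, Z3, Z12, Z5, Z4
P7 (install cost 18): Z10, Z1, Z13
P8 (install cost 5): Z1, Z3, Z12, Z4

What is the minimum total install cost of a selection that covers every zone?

13

P1, P6 cover every zone at install cost 11 + 2 = 13.
Any cover uses at least 2 sensor positions; among all covering selections none totals below 13.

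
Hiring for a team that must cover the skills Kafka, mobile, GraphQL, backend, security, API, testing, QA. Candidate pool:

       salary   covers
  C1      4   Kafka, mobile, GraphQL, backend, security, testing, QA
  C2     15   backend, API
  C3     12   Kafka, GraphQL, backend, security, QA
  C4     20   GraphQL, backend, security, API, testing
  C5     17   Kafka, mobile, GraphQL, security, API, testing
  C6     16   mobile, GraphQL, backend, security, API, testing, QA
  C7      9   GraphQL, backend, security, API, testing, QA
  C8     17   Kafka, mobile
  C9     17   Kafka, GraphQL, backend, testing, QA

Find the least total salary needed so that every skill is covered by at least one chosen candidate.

C1, C7 cover every skill at salary 4 + 9 = 13.
Any cover uses at least 2 candidates; among all covering selections none totals below 13.

13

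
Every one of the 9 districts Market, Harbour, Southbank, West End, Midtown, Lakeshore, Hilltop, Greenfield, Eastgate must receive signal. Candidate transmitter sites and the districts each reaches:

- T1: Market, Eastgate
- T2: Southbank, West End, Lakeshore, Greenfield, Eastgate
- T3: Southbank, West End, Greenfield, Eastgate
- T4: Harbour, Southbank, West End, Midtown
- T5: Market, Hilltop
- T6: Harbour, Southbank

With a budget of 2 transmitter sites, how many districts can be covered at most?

Choosing T2, T4 covers {Harbour, Southbank, West End, Midtown, Lakeshore, Greenfield, Eastgate} — 7 districts.
No choice of 2 transmitter sites does better; here Market, Hilltop are left uncovered.

7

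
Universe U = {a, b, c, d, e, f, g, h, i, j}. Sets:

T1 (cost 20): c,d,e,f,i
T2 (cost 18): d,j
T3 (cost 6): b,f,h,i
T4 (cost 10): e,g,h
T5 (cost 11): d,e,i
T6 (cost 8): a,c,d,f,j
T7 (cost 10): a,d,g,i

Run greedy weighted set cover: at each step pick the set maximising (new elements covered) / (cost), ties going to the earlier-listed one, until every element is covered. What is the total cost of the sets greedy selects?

Pick 1: T3 adds 4 new (b, f, h, i) at cost 6 (ratio 4/6).
Pick 2: T6 adds 4 new (a, c, d, j) at cost 8 (ratio 4/8).
Pick 3: T4 adds 2 new (e, g) at cost 10 (ratio 2/10).
Greedy total cost: 6 + 8 + 10 = 24.

24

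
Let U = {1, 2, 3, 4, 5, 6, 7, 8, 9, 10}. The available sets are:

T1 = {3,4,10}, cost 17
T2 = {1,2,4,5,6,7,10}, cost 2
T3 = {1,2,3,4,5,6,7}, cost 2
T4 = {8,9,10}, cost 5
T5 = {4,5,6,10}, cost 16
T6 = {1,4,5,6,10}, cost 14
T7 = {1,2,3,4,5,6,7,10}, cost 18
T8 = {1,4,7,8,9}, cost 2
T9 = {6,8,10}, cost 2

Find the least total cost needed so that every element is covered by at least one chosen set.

T2, T3, T8 cover every element at cost 2 + 2 + 2 = 6.
Any cover uses at least 2 sets; among all covering selections none totals below 6.

6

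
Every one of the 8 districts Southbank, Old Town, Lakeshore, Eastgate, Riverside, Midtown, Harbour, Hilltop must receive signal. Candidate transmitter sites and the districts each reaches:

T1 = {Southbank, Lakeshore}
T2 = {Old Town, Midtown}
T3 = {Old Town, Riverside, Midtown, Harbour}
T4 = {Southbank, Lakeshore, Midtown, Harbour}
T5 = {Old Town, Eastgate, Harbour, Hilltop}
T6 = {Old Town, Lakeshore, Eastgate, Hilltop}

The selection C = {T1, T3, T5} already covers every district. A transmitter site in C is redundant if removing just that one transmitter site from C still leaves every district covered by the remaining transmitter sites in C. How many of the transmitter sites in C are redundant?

Drop T1: Southbank, Lakeshore uncovered — not redundant.
Drop T3: Riverside, Midtown uncovered — not redundant.
Drop T5: Eastgate, Hilltop uncovered — not redundant.
None of the transmitter sites in C is redundant.

0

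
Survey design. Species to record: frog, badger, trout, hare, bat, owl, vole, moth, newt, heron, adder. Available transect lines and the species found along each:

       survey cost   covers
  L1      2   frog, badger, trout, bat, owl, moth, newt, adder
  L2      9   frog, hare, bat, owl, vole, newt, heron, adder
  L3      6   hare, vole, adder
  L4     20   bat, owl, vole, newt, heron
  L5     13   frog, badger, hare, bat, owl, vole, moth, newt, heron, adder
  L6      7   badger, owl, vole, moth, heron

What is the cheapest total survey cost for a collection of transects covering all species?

11

L1, L2 cover every species at survey cost 2 + 9 = 11.
Any cover uses at least 2 transects; among all covering selections none totals below 11.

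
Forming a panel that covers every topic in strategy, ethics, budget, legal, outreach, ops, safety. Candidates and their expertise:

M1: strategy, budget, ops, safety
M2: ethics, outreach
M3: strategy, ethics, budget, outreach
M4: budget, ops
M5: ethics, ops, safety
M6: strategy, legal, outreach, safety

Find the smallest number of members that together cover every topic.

M1, M2, M6 together cover {strategy, ethics, budget, legal, outreach, ops, safety} — every topic.
No 2 of the 6 members cover everything (all 15 pairs fall short), so 3 is minimum.

3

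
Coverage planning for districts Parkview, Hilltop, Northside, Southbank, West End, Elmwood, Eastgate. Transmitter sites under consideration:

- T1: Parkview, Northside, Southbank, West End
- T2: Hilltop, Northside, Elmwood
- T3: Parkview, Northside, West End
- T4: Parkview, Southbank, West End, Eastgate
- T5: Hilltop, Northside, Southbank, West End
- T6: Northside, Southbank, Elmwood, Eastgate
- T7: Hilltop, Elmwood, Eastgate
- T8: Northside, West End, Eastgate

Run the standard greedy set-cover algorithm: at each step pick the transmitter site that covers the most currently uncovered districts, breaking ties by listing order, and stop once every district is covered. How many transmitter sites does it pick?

Pick 1: T1 covers 4 new districts (Parkview, Northside, Southbank, West End).
Pick 2: T7 covers 3 new districts (Hilltop, Elmwood, Eastgate).
Greedy uses 2 transmitter sites.

2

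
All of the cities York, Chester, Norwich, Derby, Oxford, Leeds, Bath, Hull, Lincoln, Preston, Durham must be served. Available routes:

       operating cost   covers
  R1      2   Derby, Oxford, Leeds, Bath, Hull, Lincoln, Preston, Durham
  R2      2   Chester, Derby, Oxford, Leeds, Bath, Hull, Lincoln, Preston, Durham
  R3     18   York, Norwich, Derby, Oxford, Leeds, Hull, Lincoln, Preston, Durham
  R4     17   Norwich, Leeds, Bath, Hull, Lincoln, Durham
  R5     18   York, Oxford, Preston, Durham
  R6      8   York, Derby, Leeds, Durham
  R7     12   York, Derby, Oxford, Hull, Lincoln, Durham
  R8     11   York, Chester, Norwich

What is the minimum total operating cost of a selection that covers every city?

13

R1, R8 cover every city at operating cost 2 + 11 = 13.
Any cover uses at least 2 routes; among all covering selections none totals below 13.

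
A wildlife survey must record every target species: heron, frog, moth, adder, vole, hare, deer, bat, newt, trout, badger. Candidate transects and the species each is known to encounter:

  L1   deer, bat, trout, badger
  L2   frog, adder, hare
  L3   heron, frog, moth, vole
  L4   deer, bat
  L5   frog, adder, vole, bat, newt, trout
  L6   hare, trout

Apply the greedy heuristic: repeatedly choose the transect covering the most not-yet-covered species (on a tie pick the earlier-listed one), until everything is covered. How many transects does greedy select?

Pick 1: L5 covers 6 new species (frog, adder, vole, bat, newt, trout).
Pick 2: L1 covers 2 new species (deer, badger).
Pick 3: L3 covers 2 new species (heron, moth).
Pick 4: L2 covers 1 new species (hare).
Greedy uses 4 transects.

4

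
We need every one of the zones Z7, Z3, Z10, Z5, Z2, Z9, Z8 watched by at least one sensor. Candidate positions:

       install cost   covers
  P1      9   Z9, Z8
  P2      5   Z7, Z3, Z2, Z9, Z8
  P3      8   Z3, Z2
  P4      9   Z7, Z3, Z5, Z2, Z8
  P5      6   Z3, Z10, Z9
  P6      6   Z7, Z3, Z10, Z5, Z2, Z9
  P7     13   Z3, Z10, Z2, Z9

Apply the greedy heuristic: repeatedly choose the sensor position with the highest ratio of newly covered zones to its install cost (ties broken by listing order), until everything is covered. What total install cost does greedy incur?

11

Pick 1: P2 adds 5 new (Z7, Z3, Z2, Z9, Z8) at install cost 5 (ratio 5/5).
Pick 2: P6 adds 2 new (Z10, Z5) at install cost 6 (ratio 2/6).
Greedy total install cost: 5 + 6 = 11.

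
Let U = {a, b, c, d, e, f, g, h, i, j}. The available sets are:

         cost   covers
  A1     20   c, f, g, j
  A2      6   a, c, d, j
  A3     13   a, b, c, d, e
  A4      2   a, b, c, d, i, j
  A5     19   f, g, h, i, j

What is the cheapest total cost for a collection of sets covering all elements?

A3, A5 cover every element at cost 13 + 19 = 32.
Any cover uses at least 2 sets; among all covering selections none totals below 32.
Greedy by coverage-per-cost would pick A4, A5, A3 for 34 — worse than the optimum 32.

32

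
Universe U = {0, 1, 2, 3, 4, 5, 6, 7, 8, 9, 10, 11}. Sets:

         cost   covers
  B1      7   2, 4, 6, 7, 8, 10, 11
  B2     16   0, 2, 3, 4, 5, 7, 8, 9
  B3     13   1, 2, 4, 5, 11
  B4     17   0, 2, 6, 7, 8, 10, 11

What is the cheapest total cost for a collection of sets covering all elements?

36

B1, B2, B3 cover every element at cost 7 + 16 + 13 = 36.
Any cover uses at least 3 sets; among all covering selections none totals below 36.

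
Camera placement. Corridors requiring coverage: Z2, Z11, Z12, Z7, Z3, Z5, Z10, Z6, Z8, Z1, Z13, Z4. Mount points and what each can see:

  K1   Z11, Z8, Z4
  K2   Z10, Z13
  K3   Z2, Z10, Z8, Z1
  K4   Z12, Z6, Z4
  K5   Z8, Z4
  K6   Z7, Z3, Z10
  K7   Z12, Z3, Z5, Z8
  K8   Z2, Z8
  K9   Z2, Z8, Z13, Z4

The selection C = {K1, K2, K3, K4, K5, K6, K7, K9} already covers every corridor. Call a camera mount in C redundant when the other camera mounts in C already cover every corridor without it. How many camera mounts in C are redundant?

3

Drop K1: Z11 uncovered — not redundant.
Drop K2: the rest still cover every corridor — redundant.
Drop K3: Z1 uncovered — not redundant.
Drop K4: Z6 uncovered — not redundant.
Drop K5: the rest still cover every corridor — redundant.
Drop K6: Z7 uncovered — not redundant.
Drop K7: Z5 uncovered — not redundant.
Drop K9: the rest still cover every corridor — redundant.
3 redundant: K2, K5, K9.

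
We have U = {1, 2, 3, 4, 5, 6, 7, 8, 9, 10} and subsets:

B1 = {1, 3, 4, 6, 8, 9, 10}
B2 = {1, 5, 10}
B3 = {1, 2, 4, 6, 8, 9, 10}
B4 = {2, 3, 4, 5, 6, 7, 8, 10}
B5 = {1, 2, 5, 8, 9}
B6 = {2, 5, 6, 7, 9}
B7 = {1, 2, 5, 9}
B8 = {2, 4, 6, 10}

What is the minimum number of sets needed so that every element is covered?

B1, B4 together cover {1, 2, 3, 4, 5, 6, 7, 8, 9, 10} — every element.
No single set contains all 10 elements, so 2 is optimal.

2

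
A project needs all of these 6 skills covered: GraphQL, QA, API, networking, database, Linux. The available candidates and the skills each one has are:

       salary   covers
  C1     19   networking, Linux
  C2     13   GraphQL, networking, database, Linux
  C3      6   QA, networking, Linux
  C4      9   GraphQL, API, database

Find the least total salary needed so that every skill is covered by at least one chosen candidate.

15

C3, C4 cover every skill at salary 6 + 9 = 15.
Any cover uses at least 2 candidates; among all covering selections none totals below 15.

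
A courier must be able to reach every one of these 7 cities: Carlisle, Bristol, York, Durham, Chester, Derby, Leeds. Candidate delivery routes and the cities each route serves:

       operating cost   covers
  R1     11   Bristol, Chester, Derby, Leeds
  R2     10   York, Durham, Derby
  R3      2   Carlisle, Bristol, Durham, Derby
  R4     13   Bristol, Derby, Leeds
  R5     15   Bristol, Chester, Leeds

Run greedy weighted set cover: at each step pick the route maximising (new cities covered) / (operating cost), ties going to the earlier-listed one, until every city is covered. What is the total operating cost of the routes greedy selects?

23

Pick 1: R3 adds 4 new (Carlisle, Bristol, Durham, Derby) at operating cost 2 (ratio 4/2).
Pick 2: R1 adds 2 new (Chester, Leeds) at operating cost 11 (ratio 2/11).
Pick 3: R2 adds 1 new (York) at operating cost 10 (ratio 1/10).
Greedy total operating cost: 2 + 11 + 10 = 23.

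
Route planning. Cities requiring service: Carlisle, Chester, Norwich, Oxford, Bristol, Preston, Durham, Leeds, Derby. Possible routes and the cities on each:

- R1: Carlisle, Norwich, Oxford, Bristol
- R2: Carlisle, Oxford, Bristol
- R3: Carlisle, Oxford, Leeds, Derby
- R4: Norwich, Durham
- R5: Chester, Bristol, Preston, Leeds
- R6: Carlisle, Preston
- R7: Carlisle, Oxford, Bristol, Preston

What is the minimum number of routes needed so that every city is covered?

3

R3, R4, R5 together cover {Carlisle, Chester, Norwich, Oxford, Bristol, Preston, Durham, Leeds, Derby} — every city.
No 2 of the 7 routes cover everything (all 21 pairs fall short), so 3 is minimum.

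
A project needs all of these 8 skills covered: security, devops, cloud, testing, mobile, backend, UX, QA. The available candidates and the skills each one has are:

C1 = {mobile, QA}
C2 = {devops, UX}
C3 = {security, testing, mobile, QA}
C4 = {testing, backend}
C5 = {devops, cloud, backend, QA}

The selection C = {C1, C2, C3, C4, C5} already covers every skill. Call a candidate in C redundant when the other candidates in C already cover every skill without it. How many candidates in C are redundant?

2

Drop C1: the rest still cover every skill — redundant.
Drop C2: UX uncovered — not redundant.
Drop C3: security uncovered — not redundant.
Drop C4: the rest still cover every skill — redundant.
Drop C5: cloud uncovered — not redundant.
2 redundant: C1, C4.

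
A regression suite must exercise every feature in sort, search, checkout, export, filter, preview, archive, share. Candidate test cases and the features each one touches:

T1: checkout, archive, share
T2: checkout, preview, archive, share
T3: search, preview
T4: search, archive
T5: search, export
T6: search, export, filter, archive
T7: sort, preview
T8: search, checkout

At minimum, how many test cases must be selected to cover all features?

3

T1, T6, T7 together cover {sort, search, checkout, export, filter, preview, archive, share} — every feature.
No 2 of the 8 test cases cover everything (all 28 pairs fall short), so 3 is minimum.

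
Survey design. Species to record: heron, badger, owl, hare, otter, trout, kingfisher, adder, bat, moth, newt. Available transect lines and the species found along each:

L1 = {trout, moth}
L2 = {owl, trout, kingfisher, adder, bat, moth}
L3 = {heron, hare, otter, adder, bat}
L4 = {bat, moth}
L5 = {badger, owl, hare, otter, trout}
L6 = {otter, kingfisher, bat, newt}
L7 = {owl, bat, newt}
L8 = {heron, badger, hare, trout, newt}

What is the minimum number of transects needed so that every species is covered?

3

L2, L3, L8 together cover {heron, badger, owl, hare, otter, trout, kingfisher, adder, bat, moth, newt} — every species.
No 2 of the 8 transects cover everything (all 28 pairs fall short), so 3 is minimum.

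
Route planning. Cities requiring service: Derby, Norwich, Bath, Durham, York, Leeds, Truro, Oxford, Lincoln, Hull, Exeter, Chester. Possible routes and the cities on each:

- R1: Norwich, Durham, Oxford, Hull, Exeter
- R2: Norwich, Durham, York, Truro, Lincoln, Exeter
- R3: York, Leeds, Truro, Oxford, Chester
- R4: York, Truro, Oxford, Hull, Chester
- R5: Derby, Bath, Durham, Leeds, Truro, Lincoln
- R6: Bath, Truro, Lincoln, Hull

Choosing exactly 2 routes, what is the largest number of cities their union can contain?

10

Choosing R1, R5 covers {Derby, Norwich, Bath, Durham, Leeds, Truro, Oxford, Lincoln, Hull, Exeter} — 10 cities.
No choice of 2 routes does better; here York, Chester are left uncovered.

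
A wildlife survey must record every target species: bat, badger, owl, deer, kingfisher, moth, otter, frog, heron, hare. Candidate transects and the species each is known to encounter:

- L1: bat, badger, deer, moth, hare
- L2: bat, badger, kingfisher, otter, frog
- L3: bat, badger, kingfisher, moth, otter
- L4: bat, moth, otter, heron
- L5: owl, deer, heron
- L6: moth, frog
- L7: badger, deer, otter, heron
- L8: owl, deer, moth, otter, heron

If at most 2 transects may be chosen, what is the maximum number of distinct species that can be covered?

9

Choosing L2, L8 covers {bat, badger, owl, deer, kingfisher, moth, otter, frog, heron} — 9 species.
No choice of 2 transects does better; here hare is left uncovered.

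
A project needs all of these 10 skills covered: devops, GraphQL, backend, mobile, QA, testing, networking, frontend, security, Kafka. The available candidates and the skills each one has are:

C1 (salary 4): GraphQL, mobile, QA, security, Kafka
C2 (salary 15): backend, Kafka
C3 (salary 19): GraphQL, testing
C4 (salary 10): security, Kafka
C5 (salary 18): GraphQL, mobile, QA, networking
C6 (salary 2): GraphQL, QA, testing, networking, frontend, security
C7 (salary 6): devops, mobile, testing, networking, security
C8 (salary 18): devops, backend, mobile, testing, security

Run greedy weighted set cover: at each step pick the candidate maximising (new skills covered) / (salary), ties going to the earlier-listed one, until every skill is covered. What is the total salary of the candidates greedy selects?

Pick 1: C6 adds 6 new (GraphQL, QA, testing, networking, frontend, security) at salary 2 (ratio 6/2).
Pick 2: C1 adds 2 new (mobile, Kafka) at salary 4 (ratio 2/4).
Pick 3: C7 adds 1 new (devops) at salary 6 (ratio 1/6).
Pick 4: C2 adds 1 new (backend) at salary 15 (ratio 1/15).
Greedy total salary: 2 + 4 + 6 + 15 = 27. (The true optimum is 23, so greedy overshoots here.)

27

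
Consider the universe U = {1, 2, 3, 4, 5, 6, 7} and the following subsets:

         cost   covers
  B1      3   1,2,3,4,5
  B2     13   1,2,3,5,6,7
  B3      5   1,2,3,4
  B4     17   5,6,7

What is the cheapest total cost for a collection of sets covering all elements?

B1, B2 cover every element at cost 3 + 13 = 16.
Any cover uses at least 2 sets; among all covering selections none totals below 16.

16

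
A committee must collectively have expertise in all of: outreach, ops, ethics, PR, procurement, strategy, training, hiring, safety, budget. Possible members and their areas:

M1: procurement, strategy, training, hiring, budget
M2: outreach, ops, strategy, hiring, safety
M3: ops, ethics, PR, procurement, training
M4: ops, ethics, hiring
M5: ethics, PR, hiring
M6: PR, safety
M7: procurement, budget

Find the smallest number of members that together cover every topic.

3

M1, M2, M3 together cover {outreach, ops, ethics, PR, procurement, strategy, training, hiring, safety, budget} — every topic.
No 2 of the 7 members cover everything (all 21 pairs fall short), so 3 is minimum.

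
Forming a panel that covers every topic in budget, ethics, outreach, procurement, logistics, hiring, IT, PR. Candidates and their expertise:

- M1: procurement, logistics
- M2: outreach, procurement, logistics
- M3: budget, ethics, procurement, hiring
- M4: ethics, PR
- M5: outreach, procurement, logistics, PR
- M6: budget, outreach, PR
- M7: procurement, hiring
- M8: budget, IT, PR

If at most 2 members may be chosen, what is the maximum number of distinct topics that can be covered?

Choosing M3, M5 covers {budget, ethics, outreach, procurement, logistics, hiring, PR} — 7 topics.
No choice of 2 members does better; here IT is left uncovered.

7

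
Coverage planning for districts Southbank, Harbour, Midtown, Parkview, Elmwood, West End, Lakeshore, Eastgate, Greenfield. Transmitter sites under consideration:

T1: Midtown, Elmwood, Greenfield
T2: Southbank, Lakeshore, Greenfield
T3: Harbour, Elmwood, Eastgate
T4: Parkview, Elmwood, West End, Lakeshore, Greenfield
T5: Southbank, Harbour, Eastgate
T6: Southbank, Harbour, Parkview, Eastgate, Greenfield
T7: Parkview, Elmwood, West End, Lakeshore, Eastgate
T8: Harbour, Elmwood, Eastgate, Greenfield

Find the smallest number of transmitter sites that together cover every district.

T1, T4, T5 together cover {Southbank, Harbour, Midtown, Parkview, Elmwood, West End, Lakeshore, Eastgate, Greenfield} — every district.
No 2 of the 8 transmitter sites cover everything (all 28 pairs fall short), so 3 is minimum.

3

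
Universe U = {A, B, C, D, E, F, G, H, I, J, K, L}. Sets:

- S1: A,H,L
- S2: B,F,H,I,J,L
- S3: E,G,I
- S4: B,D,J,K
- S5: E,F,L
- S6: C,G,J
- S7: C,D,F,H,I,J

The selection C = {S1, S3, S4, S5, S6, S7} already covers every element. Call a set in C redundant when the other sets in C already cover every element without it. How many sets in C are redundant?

Drop S1: A uncovered — not redundant.
Drop S3: the rest still cover every element — redundant.
Drop S4: B, K uncovered — not redundant.
Drop S5: the rest still cover every element — redundant.
Drop S6: the rest still cover every element — redundant.
Drop S7: the rest still cover every element — redundant.
4 redundant: S3, S5, S6, S7.

4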